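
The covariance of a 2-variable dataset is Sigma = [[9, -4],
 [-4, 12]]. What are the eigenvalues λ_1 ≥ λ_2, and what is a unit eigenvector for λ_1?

Step 1 — characteristic polynomial of 2×2 Sigma:
  det(Sigma - λI) = λ² - trace · λ + det = 0.
  trace = 9 + 12 = 21, det = 9·12 - (-4)² = 92.
Step 2 — discriminant:
  Δ = trace² - 4·det = 441 - 368 = 73.
Step 3 — eigenvalues:
  λ = (trace ± √Δ)/2 = (21 ± 8.544)/2,
  λ_1 = 14.772,  λ_2 = 6.228.

Step 4 — unit eigenvector for λ_1: solve (Sigma - λ_1 I)v = 0. First row:
  (9 - 14.772)·v_x + (-4)·v_y = 0, i.e. (-5.772)·v_x + (-4)·v_y = 0,
  so v ∝ (b, λ_1 - a) = (-4, 5.772); multiply by -1 so the first entry is positive: u = (4, -5.772).
  ||u|| = √((4)² + (-5.772)²) = √(49.316) ≈ 7.0225,
  v_1 = u/||u|| ≈ (0.5696, -0.8219) (||v_1|| = 1).

λ_1 = 14.772,  λ_2 = 6.228;  v_1 ≈ (0.5696, -0.8219)


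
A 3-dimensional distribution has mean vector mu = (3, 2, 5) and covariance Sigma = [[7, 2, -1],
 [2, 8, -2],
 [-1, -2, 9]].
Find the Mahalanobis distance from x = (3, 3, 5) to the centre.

Step 1 — centre the observation: (x - mu) = (0, 1, 0).

Step 2 — invert Sigma (cofactor / det for 3×3, or solve directly):
  Sigma^{-1} = [[0.1545, -0.0364, 0.0091],
 [-0.0364, 0.1409, 0.0273],
 [0.0091, 0.0273, 0.1182]].

Step 3 — form the quadratic (x - mu)^T · Sigma^{-1} · (x - mu):
  Sigma^{-1} · (x - mu) = (-0.0364, 0.1409, 0.0273).
  (x - mu)^T · [Sigma^{-1} · (x - mu)] = (0)·(-0.0364) + (1)·(0.1409) + (0)·(0.0273) = 0.1409.

Step 4 — take square root: d = √(0.1409) ≈ 0.3754.

d(x, mu) = √(0.1409) ≈ 0.3754


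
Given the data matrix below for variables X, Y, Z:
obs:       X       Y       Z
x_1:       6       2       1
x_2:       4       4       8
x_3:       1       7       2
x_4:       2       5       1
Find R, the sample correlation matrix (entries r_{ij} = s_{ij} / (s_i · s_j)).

Step 1 — column means:
  mean(X) = (6 + 4 + 1 + 2) / 4 = 13/4 = 3.25
  mean(Y) = (2 + 4 + 7 + 5) / 4 = 18/4 = 4.5
  mean(Z) = (1 + 8 + 2 + 1) / 4 = 12/4 = 3

Step 2 — sample variances and covariances s[i,j] = (1/(n-1)) · Σ_k (x_{k,i} - mean_i) · (x_{k,j} - mean_j), with n-1 = 3:
  s[X,X] = ((2.75)·(2.75) + (0.75)·(0.75) + (-2.25)·(-2.25) + (-1.25)·(-1.25)) / 3 = 14.75/3 = 4.9167
  s[X,Y] = ((2.75)·(-2.5) + (0.75)·(-0.5) + (-2.25)·(2.5) + (-1.25)·(0.5)) / 3 = -13.5/3 = -4.5
  s[X,Z] = ((2.75)·(-2) + (0.75)·(5) + (-2.25)·(-1) + (-1.25)·(-2)) / 3 = 3/3 = 1
  s[Y,Y] = ((-2.5)·(-2.5) + (-0.5)·(-0.5) + (2.5)·(2.5) + (0.5)·(0.5)) / 3 = 13/3 = 4.3333
  s[Y,Z] = ((-2.5)·(-2) + (-0.5)·(5) + (2.5)·(-1) + (0.5)·(-2)) / 3 = -1/3 = -0.3333
  s[Z,Z] = ((-2)·(-2) + (5)·(5) + (-1)·(-1) + (-2)·(-2)) / 3 = 34/3 = 11.3333
  Sample standard deviations s_i = √(s[i,i]):
  s(X) = √(4.9167) = 2.2174
  s(Y) = √(4.3333) = 2.0817
  s(Z) = √(11.3333) = 3.3665

Step 3 — r_{ij} = s_{ij} / (s_i · s_j):
  r[X,X] = 1 (diagonal).
  r[X,Y] = -4.5 / (2.2174 · 2.0817) = -4.5 / 4.6158 = -0.9749
  r[X,Z] = 1 / (2.2174 · 3.3665) = 1 / 7.4647 = 0.134
  r[Y,Y] = 1 (diagonal).
  r[Y,Z] = -0.3333 / (2.0817 · 3.3665) = -0.3333 / 7.0079 = -0.0476
  r[Z,Z] = 1 (diagonal).

R is symmetric with unit diagonal. Assembling:

R = [[1, -0.9749, 0.134],
 [-0.9749, 1, -0.0476],
 [0.134, -0.0476, 1]]


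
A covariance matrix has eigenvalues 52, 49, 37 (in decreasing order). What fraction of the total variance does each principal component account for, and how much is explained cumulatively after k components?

Step 1 — total variance = trace(Sigma) = Σ λ_i = 52 + 49 + 37 = 138.

Step 2 — fraction explained by component i = λ_i / Σ λ:
  PC1: 52/138 = 0.3768
  PC2: 49/138 = 0.3551
  PC3: 37/138 = 0.2681

Step 3 — cumulative fraction after k components = (λ_1 + ... + λ_k) / Σ λ:
  k = 1: 52/138 = 0.3768
  k = 2: (52 + 49)/138 = 101/138 = 0.7319
  k = 3: (52 + 49 + 37)/138 = 138/138 = 1

Summary (fraction, with percent):

explained: PC1 0.3768 (37.68%), PC2 0.3551 (35.51%), PC3 0.2681 (26.81%);  cumulative: 0.3768, 0.7319, 1


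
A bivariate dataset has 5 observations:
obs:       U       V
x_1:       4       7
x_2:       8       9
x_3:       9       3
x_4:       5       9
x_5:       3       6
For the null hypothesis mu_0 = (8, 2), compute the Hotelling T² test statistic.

Step 1 — sample mean vector:
  mean(U) = (4 + 8 + 9 + 5 + 3) / 5 = 29/5 = 5.8
  mean(V) = (7 + 9 + 3 + 9 + 6) / 5 = 34/5 = 6.8
  x̄ = (5.8, 6.8),  deviation x̄ - mu_0 = (5.8, 6.8) - (8, 2) = (-2.2, 4.8).

Step 2 — sample covariance matrix, S[i,j] = (1/(n-1)) · Σ_k (x_{k,i} - mean_i) · (x_{k,j} - mean_j), divisor n-1 = 4:
  S[U,U] = ((-1.8)·(-1.8) + (2.2)·(2.2) + (3.2)·(3.2) + (-0.8)·(-0.8) + (-2.8)·(-2.8)) / 4 = 26.8/4 = 6.7
  S[U,V] = ((-1.8)·(0.2) + (2.2)·(2.2) + (3.2)·(-3.8) + (-0.8)·(2.2) + (-2.8)·(-0.8)) / 4 = -7.2/4 = -1.8
  S[V,V] = ((0.2)·(0.2) + (2.2)·(2.2) + (-3.8)·(-3.8) + (2.2)·(2.2) + (-0.8)·(-0.8)) / 4 = 24.8/4 = 6.2
  S = [[6.7, -1.8],
 [-1.8, 6.2]].

Step 3 — invert S. det(S) = 6.7·6.2 - (-1.8)² = 38.3.
  S^{-1} = (1/det) · [[d, -b], [-b, a]] = [[0.1619, 0.047],
 [0.047, 0.1749]].

Step 4 — quadratic form (x̄ - mu_0)^T · S^{-1} · (x̄ - mu_0):
  S^{-1} · (x̄ - mu_0) = (-0.1305, 0.7363),
  (x̄ - mu_0)^T · [...] = (-2.2)·(-0.1305) + (4.8)·(0.7363) = 3.8214.

Step 5 — scale by n: T² = 5 · 3.8214 = 19.107.

T² ≈ 19.107


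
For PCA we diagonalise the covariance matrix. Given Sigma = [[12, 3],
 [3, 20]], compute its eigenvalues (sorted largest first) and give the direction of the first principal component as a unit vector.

Step 1 — characteristic polynomial of 2×2 Sigma:
  det(Sigma - λI) = λ² - trace · λ + det = 0.
  trace = 12 + 20 = 32, det = 12·20 - (3)² = 231.
Step 2 — discriminant:
  Δ = trace² - 4·det = 1024 - 924 = 100.
Step 3 — eigenvalues:
  λ = (trace ± √Δ)/2 = (32 ± 10)/2,
  λ_1 = 21,  λ_2 = 11.

Step 4 — unit eigenvector for λ_1: solve (Sigma - λ_1 I)v = 0. First row:
  (12 - 21)·v_x + (3)·v_y = 0, i.e. (-9)·v_x + (3)·v_y = 0,
  so v ∝ (b, λ_1 - a) = (3, 9) = u.
  ||u|| = √((3)² + (9)²) = √(90) ≈ 9.4868,
  v_1 = u/||u|| ≈ (0.3162, 0.9487) (||v_1|| = 1).

λ_1 = 21,  λ_2 = 11;  v_1 ≈ (0.3162, 0.9487)


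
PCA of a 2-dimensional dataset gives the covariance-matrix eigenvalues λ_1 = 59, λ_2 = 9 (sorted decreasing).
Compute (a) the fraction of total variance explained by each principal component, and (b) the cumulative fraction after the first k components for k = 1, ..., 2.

Step 1 — total variance = trace(Sigma) = Σ λ_i = 59 + 9 = 68.

Step 2 — fraction explained by component i = λ_i / Σ λ:
  PC1: 59/68 = 0.8676
  PC2: 9/68 = 0.1324

Step 3 — cumulative fraction after k components = (λ_1 + ... + λ_k) / Σ λ:
  k = 1: 59/68 = 0.8676
  k = 2: (59 + 9)/68 = 68/68 = 1

Summary (fraction, with percent):

explained: PC1 0.8676 (86.76%), PC2 0.1324 (13.24%);  cumulative: 0.8676, 1


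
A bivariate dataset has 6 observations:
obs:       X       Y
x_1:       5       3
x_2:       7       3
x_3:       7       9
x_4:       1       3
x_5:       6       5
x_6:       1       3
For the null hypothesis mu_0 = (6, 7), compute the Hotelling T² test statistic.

Step 1 — sample mean vector:
  mean(X) = (5 + 7 + 7 + 1 + 6 + 1) / 6 = 27/6 = 4.5
  mean(Y) = (3 + 3 + 9 + 3 + 5 + 3) / 6 = 26/6 = 4.3333
  x̄ = (4.5, 4.3333),  deviation x̄ - mu_0 = (4.5, 4.3333) - (6, 7) = (-1.5, -2.6667).

Step 2 — sample covariance matrix, S[i,j] = (1/(n-1)) · Σ_k (x_{k,i} - mean_i) · (x_{k,j} - mean_j), divisor n-1 = 5:
  S[X,X] = ((0.5)·(0.5) + (2.5)·(2.5) + (2.5)·(2.5) + (-3.5)·(-3.5) + (1.5)·(1.5) + (-3.5)·(-3.5)) / 5 = 39.5/5 = 7.9
  S[X,Y] = ((0.5)·(-1.3333) + (2.5)·(-1.3333) + (2.5)·(4.6667) + (-3.5)·(-1.3333) + (1.5)·(0.6667) + (-3.5)·(-1.3333)) / 5 = 18/5 = 3.6
  S[Y,Y] = ((-1.3333)·(-1.3333) + (-1.3333)·(-1.3333) + (4.6667)·(4.6667) + (-1.3333)·(-1.3333) + (0.6667)·(0.6667) + (-1.3333)·(-1.3333)) / 5 = 29.3333/5 = 5.8667
  S = [[7.9, 3.6],
 [3.6, 5.8667]].

Step 3 — invert S. det(S) = 7.9·5.8667 - (3.6)² = 33.3867.
  S^{-1} = (1/det) · [[d, -b], [-b, a]] = [[0.1757, -0.1078],
 [-0.1078, 0.2366]].

Step 4 — quadratic form (x̄ - mu_0)^T · S^{-1} · (x̄ - mu_0):
  S^{-1} · (x̄ - mu_0) = (0.024, -0.4692),
  (x̄ - mu_0)^T · [...] = (-1.5)·(0.024) + (-2.6667)·(-0.4692) = 1.2154.

Step 5 — scale by n: T² = 6 · 1.2154 = 7.2923.

T² ≈ 7.2923


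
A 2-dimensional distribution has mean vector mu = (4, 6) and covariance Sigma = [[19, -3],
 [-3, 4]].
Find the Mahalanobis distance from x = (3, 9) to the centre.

Step 1 — centre the observation: (x - mu) = (-1, 3).

Step 2 — invert Sigma. det(Sigma) = 19·4 - (-3)² = 67.
  Sigma^{-1} = (1/det) · [[d, -b], [-b, a]] = [[0.0597, 0.0448],
 [0.0448, 0.2836]].

Step 3 — form the quadratic (x - mu)^T · Sigma^{-1} · (x - mu):
  Sigma^{-1} · (x - mu) = (0.0746, 0.806).
  (x - mu)^T · [Sigma^{-1} · (x - mu)] = (-1)·(0.0746) + (3)·(0.806) = 2.3433.

Step 4 — take square root: d = √(2.3433) ≈ 1.5308.

d(x, mu) = √(2.3433) ≈ 1.5308


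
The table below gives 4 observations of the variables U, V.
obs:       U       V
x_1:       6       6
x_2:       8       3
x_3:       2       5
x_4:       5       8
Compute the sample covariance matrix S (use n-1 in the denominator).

Step 1 — column means:
  mean(U) = (6 + 8 + 2 + 5) / 4 = 21/4 = 5.25
  mean(V) = (6 + 3 + 5 + 8) / 4 = 22/4 = 5.5

Step 2 — sample covariance S[i,j] = (1/(n-1)) · Σ_k (x_{k,i} - mean_i) · (x_{k,j} - mean_j), with n-1 = 3.
  S[U,U] = ((0.75)·(0.75) + (2.75)·(2.75) + (-3.25)·(-3.25) + (-0.25)·(-0.25)) / 3 = 18.75/3 = 6.25
  S[U,V] = ((0.75)·(0.5) + (2.75)·(-2.5) + (-3.25)·(-0.5) + (-0.25)·(2.5)) / 3 = -5.5/3 = -1.8333
  S[V,V] = ((0.5)·(0.5) + (-2.5)·(-2.5) + (-0.5)·(-0.5) + (2.5)·(2.5)) / 3 = 13/3 = 4.3333

S is symmetric (S[j,i] = S[i,j]). Assembling:

S = [[6.25, -1.8333],
 [-1.8333, 4.3333]]


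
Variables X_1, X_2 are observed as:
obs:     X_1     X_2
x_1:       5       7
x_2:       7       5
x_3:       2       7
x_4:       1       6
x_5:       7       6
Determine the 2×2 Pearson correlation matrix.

Step 1 — column means:
  mean(X_1) = (5 + 7 + 2 + 1 + 7) / 5 = 22/5 = 4.4
  mean(X_2) = (7 + 5 + 7 + 6 + 6) / 5 = 31/5 = 6.2

Step 2 — sample variances and covariances s[i,j] = (1/(n-1)) · Σ_k (x_{k,i} - mean_i) · (x_{k,j} - mean_j), with n-1 = 4:
  s[X_1,X_1] = ((0.6)·(0.6) + (2.6)·(2.6) + (-2.4)·(-2.4) + (-3.4)·(-3.4) + (2.6)·(2.6)) / 4 = 31.2/4 = 7.8
  s[X_1,X_2] = ((0.6)·(0.8) + (2.6)·(-1.2) + (-2.4)·(0.8) + (-3.4)·(-0.2) + (2.6)·(-0.2)) / 4 = -4.4/4 = -1.1
  s[X_2,X_2] = ((0.8)·(0.8) + (-1.2)·(-1.2) + (0.8)·(0.8) + (-0.2)·(-0.2) + (-0.2)·(-0.2)) / 4 = 2.8/4 = 0.7
  Sample standard deviations s_i = √(s[i,i]):
  s(X_1) = √(7.8) = 2.7928
  s(X_2) = √(0.7) = 0.8367

Step 3 — r_{ij} = s_{ij} / (s_i · s_j):
  r[X_1,X_1] = 1 (diagonal).
  r[X_1,X_2] = -1.1 / (2.7928 · 0.8367) = -1.1 / 2.3367 = -0.4708
  r[X_2,X_2] = 1 (diagonal).

R is symmetric with unit diagonal. Assembling:

R = [[1, -0.4708],
 [-0.4708, 1]]


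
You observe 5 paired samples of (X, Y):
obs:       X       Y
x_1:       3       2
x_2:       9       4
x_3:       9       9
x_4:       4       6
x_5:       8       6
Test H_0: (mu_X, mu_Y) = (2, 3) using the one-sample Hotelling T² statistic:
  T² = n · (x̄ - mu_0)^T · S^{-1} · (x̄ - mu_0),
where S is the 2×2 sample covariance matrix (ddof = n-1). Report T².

Step 1 — sample mean vector:
  mean(X) = (3 + 9 + 9 + 4 + 8) / 5 = 33/5 = 6.6
  mean(Y) = (2 + 4 + 9 + 6 + 6) / 5 = 27/5 = 5.4
  x̄ = (6.6, 5.4),  deviation x̄ - mu_0 = (6.6, 5.4) - (2, 3) = (4.6, 2.4).

Step 2 — sample covariance matrix, S[i,j] = (1/(n-1)) · Σ_k (x_{k,i} - mean_i) · (x_{k,j} - mean_j), divisor n-1 = 4:
  S[X,X] = ((-3.6)·(-3.6) + (2.4)·(2.4) + (2.4)·(2.4) + (-2.6)·(-2.6) + (1.4)·(1.4)) / 4 = 33.2/4 = 8.3
  S[X,Y] = ((-3.6)·(-3.4) + (2.4)·(-1.4) + (2.4)·(3.6) + (-2.6)·(0.6) + (1.4)·(0.6)) / 4 = 16.8/4 = 4.2
  S[Y,Y] = ((-3.4)·(-3.4) + (-1.4)·(-1.4) + (3.6)·(3.6) + (0.6)·(0.6) + (0.6)·(0.6)) / 4 = 27.2/4 = 6.8
  S = [[8.3, 4.2],
 [4.2, 6.8]].

Step 3 — invert S. det(S) = 8.3·6.8 - (4.2)² = 38.8.
  S^{-1} = (1/det) · [[d, -b], [-b, a]] = [[0.1753, -0.1082],
 [-0.1082, 0.2139]].

Step 4 — quadratic form (x̄ - mu_0)^T · S^{-1} · (x̄ - mu_0):
  S^{-1} · (x̄ - mu_0) = (0.5464, 0.0155),
  (x̄ - mu_0)^T · [...] = (4.6)·(0.5464) + (2.4)·(0.0155) = 2.5505.

Step 5 — scale by n: T² = 5 · 2.5505 = 12.7526.

T² ≈ 12.7526


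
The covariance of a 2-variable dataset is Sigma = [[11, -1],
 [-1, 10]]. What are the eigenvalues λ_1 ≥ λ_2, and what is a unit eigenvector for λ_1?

Step 1 — characteristic polynomial of 2×2 Sigma:
  det(Sigma - λI) = λ² - trace · λ + det = 0.
  trace = 11 + 10 = 21, det = 11·10 - (-1)² = 109.
Step 2 — discriminant:
  Δ = trace² - 4·det = 441 - 436 = 5.
Step 3 — eigenvalues:
  λ = (trace ± √Δ)/2 = (21 ± 2.2361)/2,
  λ_1 = 11.618,  λ_2 = 9.382.

Step 4 — unit eigenvector for λ_1: solve (Sigma - λ_1 I)v = 0. First row:
  (11 - 11.618)·v_x + (-1)·v_y = 0, i.e. (-0.618)·v_x + (-1)·v_y = 0,
  so v ∝ (b, λ_1 - a) = (-1, 0.618); multiply by -1 so the first entry is positive: u = (1, -0.618).
  ||u|| = √((1)² + (-0.618)²) = √(1.382) ≈ 1.1756,
  v_1 = u/||u|| ≈ (0.8507, -0.5257) (||v_1|| = 1).

λ_1 = 11.618,  λ_2 = 9.382;  v_1 ≈ (0.8507, -0.5257)


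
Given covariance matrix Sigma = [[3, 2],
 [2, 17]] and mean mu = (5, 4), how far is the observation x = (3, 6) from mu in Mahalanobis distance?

Step 1 — centre the observation: (x - mu) = (-2, 2).

Step 2 — invert Sigma. det(Sigma) = 3·17 - (2)² = 47.
  Sigma^{-1} = (1/det) · [[d, -b], [-b, a]] = [[0.3617, -0.0426],
 [-0.0426, 0.0638]].

Step 3 — form the quadratic (x - mu)^T · Sigma^{-1} · (x - mu):
  Sigma^{-1} · (x - mu) = (-0.8085, 0.2128).
  (x - mu)^T · [Sigma^{-1} · (x - mu)] = (-2)·(-0.8085) + (2)·(0.2128) = 2.0426.

Step 4 — take square root: d = √(2.0426) ≈ 1.4292.

d(x, mu) = √(2.0426) ≈ 1.4292


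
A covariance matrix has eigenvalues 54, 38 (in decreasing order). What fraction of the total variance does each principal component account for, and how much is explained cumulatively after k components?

Step 1 — total variance = trace(Sigma) = Σ λ_i = 54 + 38 = 92.

Step 2 — fraction explained by component i = λ_i / Σ λ:
  PC1: 54/92 = 0.587
  PC2: 38/92 = 0.413

Step 3 — cumulative fraction after k components = (λ_1 + ... + λ_k) / Σ λ:
  k = 1: 54/92 = 0.587
  k = 2: (54 + 38)/92 = 92/92 = 1

Summary (fraction, with percent):

explained: PC1 0.587 (58.7%), PC2 0.413 (41.3%);  cumulative: 0.587, 1


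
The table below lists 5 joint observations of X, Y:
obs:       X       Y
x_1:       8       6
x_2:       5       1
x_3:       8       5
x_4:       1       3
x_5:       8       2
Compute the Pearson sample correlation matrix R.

Step 1 — column means:
  mean(X) = (8 + 5 + 8 + 1 + 8) / 5 = 30/5 = 6
  mean(Y) = (6 + 1 + 5 + 3 + 2) / 5 = 17/5 = 3.4

Step 2 — sample variances and covariances s[i,j] = (1/(n-1)) · Σ_k (x_{k,i} - mean_i) · (x_{k,j} - mean_j), with n-1 = 4:
  s[X,X] = ((2)·(2) + (-1)·(-1) + (2)·(2) + (-5)·(-5) + (2)·(2)) / 4 = 38/4 = 9.5
  s[X,Y] = ((2)·(2.6) + (-1)·(-2.4) + (2)·(1.6) + (-5)·(-0.4) + (2)·(-1.4)) / 4 = 10/4 = 2.5
  s[Y,Y] = ((2.6)·(2.6) + (-2.4)·(-2.4) + (1.6)·(1.6) + (-0.4)·(-0.4) + (-1.4)·(-1.4)) / 4 = 17.2/4 = 4.3
  Sample standard deviations s_i = √(s[i,i]):
  s(X) = √(9.5) = 3.0822
  s(Y) = √(4.3) = 2.0736

Step 3 — r_{ij} = s_{ij} / (s_i · s_j):
  r[X,X] = 1 (diagonal).
  r[X,Y] = 2.5 / (3.0822 · 2.0736) = 2.5 / 6.3914 = 0.3912
  r[Y,Y] = 1 (diagonal).

R is symmetric with unit diagonal. Assembling:

R = [[1, 0.3912],
 [0.3912, 1]]


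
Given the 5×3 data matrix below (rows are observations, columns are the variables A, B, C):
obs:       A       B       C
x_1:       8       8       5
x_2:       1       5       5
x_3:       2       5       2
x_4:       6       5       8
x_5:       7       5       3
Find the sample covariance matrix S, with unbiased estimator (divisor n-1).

Step 1 — column means:
  mean(A) = (8 + 1 + 2 + 6 + 7) / 5 = 24/5 = 4.8
  mean(B) = (8 + 5 + 5 + 5 + 5) / 5 = 28/5 = 5.6
  mean(C) = (5 + 5 + 2 + 8 + 3) / 5 = 23/5 = 4.6

Step 2 — sample covariance S[i,j] = (1/(n-1)) · Σ_k (x_{k,i} - mean_i) · (x_{k,j} - mean_j), with n-1 = 4.
  S[A,A] = ((3.2)·(3.2) + (-3.8)·(-3.8) + (-2.8)·(-2.8) + (1.2)·(1.2) + (2.2)·(2.2)) / 4 = 38.8/4 = 9.7
  S[A,B] = ((3.2)·(2.4) + (-3.8)·(-0.6) + (-2.8)·(-0.6) + (1.2)·(-0.6) + (2.2)·(-0.6)) / 4 = 9.6/4 = 2.4
  S[A,C] = ((3.2)·(0.4) + (-3.8)·(0.4) + (-2.8)·(-2.6) + (1.2)·(3.4) + (2.2)·(-1.6)) / 4 = 7.6/4 = 1.9
  S[B,B] = ((2.4)·(2.4) + (-0.6)·(-0.6) + (-0.6)·(-0.6) + (-0.6)·(-0.6) + (-0.6)·(-0.6)) / 4 = 7.2/4 = 1.8
  S[B,C] = ((2.4)·(0.4) + (-0.6)·(0.4) + (-0.6)·(-2.6) + (-0.6)·(3.4) + (-0.6)·(-1.6)) / 4 = 1.2/4 = 0.3
  S[C,C] = ((0.4)·(0.4) + (0.4)·(0.4) + (-2.6)·(-2.6) + (3.4)·(3.4) + (-1.6)·(-1.6)) / 4 = 21.2/4 = 5.3

S is symmetric (S[j,i] = S[i,j]). Assembling:

S = [[9.7, 2.4, 1.9],
 [2.4, 1.8, 0.3],
 [1.9, 0.3, 5.3]]


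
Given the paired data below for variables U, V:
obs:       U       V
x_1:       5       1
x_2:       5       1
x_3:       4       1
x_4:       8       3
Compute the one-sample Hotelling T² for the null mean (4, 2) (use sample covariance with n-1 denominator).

Step 1 — sample mean vector:
  mean(U) = (5 + 5 + 4 + 8) / 4 = 22/4 = 5.5
  mean(V) = (1 + 1 + 1 + 3) / 4 = 6/4 = 1.5
  x̄ = (5.5, 1.5),  deviation x̄ - mu_0 = (5.5, 1.5) - (4, 2) = (1.5, -0.5).

Step 2 — sample covariance matrix, S[i,j] = (1/(n-1)) · Σ_k (x_{k,i} - mean_i) · (x_{k,j} - mean_j), divisor n-1 = 3:
  S[U,U] = ((-0.5)·(-0.5) + (-0.5)·(-0.5) + (-1.5)·(-1.5) + (2.5)·(2.5)) / 3 = 9/3 = 3
  S[U,V] = ((-0.5)·(-0.5) + (-0.5)·(-0.5) + (-1.5)·(-0.5) + (2.5)·(1.5)) / 3 = 5/3 = 1.6667
  S[V,V] = ((-0.5)·(-0.5) + (-0.5)·(-0.5) + (-0.5)·(-0.5) + (1.5)·(1.5)) / 3 = 3/3 = 1
  S = [[3, 1.6667],
 [1.6667, 1]].

Step 3 — invert S. det(S) = 3·1 - (1.6667)² = 0.2222.
  S^{-1} = (1/det) · [[d, -b], [-b, a]] = [[4.5, -7.5],
 [-7.5, 13.5]].

Step 4 — quadratic form (x̄ - mu_0)^T · S^{-1} · (x̄ - mu_0):
  S^{-1} · (x̄ - mu_0) = (10.5, -18),
  (x̄ - mu_0)^T · [...] = (1.5)·(10.5) + (-0.5)·(-18) = 24.75.

Step 5 — scale by n: T² = 4 · 24.75 = 99.

T² ≈ 99


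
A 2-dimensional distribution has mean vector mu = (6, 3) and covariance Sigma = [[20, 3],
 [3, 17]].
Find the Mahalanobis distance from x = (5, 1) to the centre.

Step 1 — centre the observation: (x - mu) = (-1, -2).

Step 2 — invert Sigma. det(Sigma) = 20·17 - (3)² = 331.
  Sigma^{-1} = (1/det) · [[d, -b], [-b, a]] = [[0.0514, -0.0091],
 [-0.0091, 0.0604]].

Step 3 — form the quadratic (x - mu)^T · Sigma^{-1} · (x - mu):
  Sigma^{-1} · (x - mu) = (-0.0332, -0.1118).
  (x - mu)^T · [Sigma^{-1} · (x - mu)] = (-1)·(-0.0332) + (-2)·(-0.1118) = 0.2568.

Step 4 — take square root: d = √(0.2568) ≈ 0.5068.

d(x, mu) = √(0.2568) ≈ 0.5068


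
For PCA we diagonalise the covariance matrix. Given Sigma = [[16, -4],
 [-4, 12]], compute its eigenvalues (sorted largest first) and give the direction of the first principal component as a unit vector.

Step 1 — characteristic polynomial of 2×2 Sigma:
  det(Sigma - λI) = λ² - trace · λ + det = 0.
  trace = 16 + 12 = 28, det = 16·12 - (-4)² = 176.
Step 2 — discriminant:
  Δ = trace² - 4·det = 784 - 704 = 80.
Step 3 — eigenvalues:
  λ = (trace ± √Δ)/2 = (28 ± 8.9443)/2,
  λ_1 = 18.4721,  λ_2 = 9.5279.

Step 4 — unit eigenvector for λ_1: solve (Sigma - λ_1 I)v = 0. First row:
  (16 - 18.4721)·v_x + (-4)·v_y = 0, i.e. (-2.4721)·v_x + (-4)·v_y = 0,
  so v ∝ (b, λ_1 - a) = (-4, 2.4721); multiply by -1 so the first entry is positive: u = (4, -2.4721).
  ||u|| = √((4)² + (-2.4721)²) = √(22.1115) ≈ 4.7023,
  v_1 = u/||u|| ≈ (0.8507, -0.5257) (||v_1|| = 1).

λ_1 = 18.4721,  λ_2 = 9.5279;  v_1 ≈ (0.8507, -0.5257)


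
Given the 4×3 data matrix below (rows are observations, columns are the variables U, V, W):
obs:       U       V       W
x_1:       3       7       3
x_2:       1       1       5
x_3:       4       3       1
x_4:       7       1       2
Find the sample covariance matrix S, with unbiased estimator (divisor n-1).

Step 1 — column means:
  mean(U) = (3 + 1 + 4 + 7) / 4 = 15/4 = 3.75
  mean(V) = (7 + 1 + 3 + 1) / 4 = 12/4 = 3
  mean(W) = (3 + 5 + 1 + 2) / 4 = 11/4 = 2.75

Step 2 — sample covariance S[i,j] = (1/(n-1)) · Σ_k (x_{k,i} - mean_i) · (x_{k,j} - mean_j), with n-1 = 3.
  S[U,U] = ((-0.75)·(-0.75) + (-2.75)·(-2.75) + (0.25)·(0.25) + (3.25)·(3.25)) / 3 = 18.75/3 = 6.25
  S[U,V] = ((-0.75)·(4) + (-2.75)·(-2) + (0.25)·(0) + (3.25)·(-2)) / 3 = -4/3 = -1.3333
  S[U,W] = ((-0.75)·(0.25) + (-2.75)·(2.25) + (0.25)·(-1.75) + (3.25)·(-0.75)) / 3 = -9.25/3 = -3.0833
  S[V,V] = ((4)·(4) + (-2)·(-2) + (0)·(0) + (-2)·(-2)) / 3 = 24/3 = 8
  S[V,W] = ((4)·(0.25) + (-2)·(2.25) + (0)·(-1.75) + (-2)·(-0.75)) / 3 = -2/3 = -0.6667
  S[W,W] = ((0.25)·(0.25) + (2.25)·(2.25) + (-1.75)·(-1.75) + (-0.75)·(-0.75)) / 3 = 8.75/3 = 2.9167

S is symmetric (S[j,i] = S[i,j]). Assembling:

S = [[6.25, -1.3333, -3.0833],
 [-1.3333, 8, -0.6667],
 [-3.0833, -0.6667, 2.9167]]


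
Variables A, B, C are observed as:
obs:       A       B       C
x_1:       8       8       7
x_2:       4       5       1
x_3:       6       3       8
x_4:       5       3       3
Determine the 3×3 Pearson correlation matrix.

Step 1 — column means:
  mean(A) = (8 + 4 + 6 + 5) / 4 = 23/4 = 5.75
  mean(B) = (8 + 5 + 3 + 3) / 4 = 19/4 = 4.75
  mean(C) = (7 + 1 + 8 + 3) / 4 = 19/4 = 4.75

Step 2 — sample variances and covariances s[i,j] = (1/(n-1)) · Σ_k (x_{k,i} - mean_i) · (x_{k,j} - mean_j), with n-1 = 3:
  s[A,A] = ((2.25)·(2.25) + (-1.75)·(-1.75) + (0.25)·(0.25) + (-0.75)·(-0.75)) / 3 = 8.75/3 = 2.9167
  s[A,B] = ((2.25)·(3.25) + (-1.75)·(0.25) + (0.25)·(-1.75) + (-0.75)·(-1.75)) / 3 = 7.75/3 = 2.5833
  s[A,C] = ((2.25)·(2.25) + (-1.75)·(-3.75) + (0.25)·(3.25) + (-0.75)·(-1.75)) / 3 = 13.75/3 = 4.5833
  s[B,B] = ((3.25)·(3.25) + (0.25)·(0.25) + (-1.75)·(-1.75) + (-1.75)·(-1.75)) / 3 = 16.75/3 = 5.5833
  s[B,C] = ((3.25)·(2.25) + (0.25)·(-3.75) + (-1.75)·(3.25) + (-1.75)·(-1.75)) / 3 = 3.75/3 = 1.25
  s[C,C] = ((2.25)·(2.25) + (-3.75)·(-3.75) + (3.25)·(3.25) + (-1.75)·(-1.75)) / 3 = 32.75/3 = 10.9167
  Sample standard deviations s_i = √(s[i,i]):
  s(A) = √(2.9167) = 1.7078
  s(B) = √(5.5833) = 2.3629
  s(C) = √(10.9167) = 3.304

Step 3 — r_{ij} = s_{ij} / (s_i · s_j):
  r[A,A] = 1 (diagonal).
  r[A,B] = 2.5833 / (1.7078 · 2.3629) = 2.5833 / 4.0354 = 0.6402
  r[A,C] = 4.5833 / (1.7078 · 3.304) = 4.5833 / 5.6427 = 0.8123
  r[B,B] = 1 (diagonal).
  r[B,C] = 1.25 / (2.3629 · 3.304) = 1.25 / 7.8071 = 0.1601
  r[C,C] = 1 (diagonal).

R is symmetric with unit diagonal. Assembling:

R = [[1, 0.6402, 0.8123],
 [0.6402, 1, 0.1601],
 [0.8123, 0.1601, 1]]


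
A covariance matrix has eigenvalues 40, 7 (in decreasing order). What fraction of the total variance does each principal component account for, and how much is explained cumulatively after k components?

Step 1 — total variance = trace(Sigma) = Σ λ_i = 40 + 7 = 47.

Step 2 — fraction explained by component i = λ_i / Σ λ:
  PC1: 40/47 = 0.8511
  PC2: 7/47 = 0.1489

Step 3 — cumulative fraction after k components = (λ_1 + ... + λ_k) / Σ λ:
  k = 1: 40/47 = 0.8511
  k = 2: (40 + 7)/47 = 47/47 = 1

Summary (fraction, with percent):

explained: PC1 0.8511 (85.11%), PC2 0.1489 (14.89%);  cumulative: 0.8511, 1


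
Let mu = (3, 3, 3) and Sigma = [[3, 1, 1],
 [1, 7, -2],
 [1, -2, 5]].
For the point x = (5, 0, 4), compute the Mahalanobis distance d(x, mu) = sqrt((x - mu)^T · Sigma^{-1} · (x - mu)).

Step 1 — centre the observation: (x - mu) = (2, -3, 1).

Step 2 — invert Sigma (cofactor / det for 3×3, or solve directly):
  Sigma^{-1} = [[0.4026, -0.0909, -0.1169],
 [-0.0909, 0.1818, 0.0909],
 [-0.1169, 0.0909, 0.2597]].

Step 3 — form the quadratic (x - mu)^T · Sigma^{-1} · (x - mu):
  Sigma^{-1} · (x - mu) = (0.961, -0.6364, -0.2468).
  (x - mu)^T · [Sigma^{-1} · (x - mu)] = (2)·(0.961) + (-3)·(-0.6364) + (1)·(-0.2468) = 3.5844.

Step 4 — take square root: d = √(3.5844) ≈ 1.8933.

d(x, mu) = √(3.5844) ≈ 1.8933


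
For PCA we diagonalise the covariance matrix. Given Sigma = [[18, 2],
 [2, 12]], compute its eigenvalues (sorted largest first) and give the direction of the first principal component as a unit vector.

Step 1 — characteristic polynomial of 2×2 Sigma:
  det(Sigma - λI) = λ² - trace · λ + det = 0.
  trace = 18 + 12 = 30, det = 18·12 - (2)² = 212.
Step 2 — discriminant:
  Δ = trace² - 4·det = 900 - 848 = 52.
Step 3 — eigenvalues:
  λ = (trace ± √Δ)/2 = (30 ± 7.2111)/2,
  λ_1 = 18.6056,  λ_2 = 11.3944.

Step 4 — unit eigenvector for λ_1: solve (Sigma - λ_1 I)v = 0. First row:
  (18 - 18.6056)·v_x + (2)·v_y = 0, i.e. (-0.6056)·v_x + (2)·v_y = 0,
  so v ∝ (b, λ_1 - a) = (2, 0.6056) = u.
  ||u|| = √((2)² + (0.6056)²) = √(4.3667) ≈ 2.0897,
  v_1 = u/||u|| ≈ (0.9571, 0.2898) (||v_1|| = 1).

λ_1 = 18.6056,  λ_2 = 11.3944;  v_1 ≈ (0.9571, 0.2898)


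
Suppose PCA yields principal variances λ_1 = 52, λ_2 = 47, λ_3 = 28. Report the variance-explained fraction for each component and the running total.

Step 1 — total variance = trace(Sigma) = Σ λ_i = 52 + 47 + 28 = 127.

Step 2 — fraction explained by component i = λ_i / Σ λ:
  PC1: 52/127 = 0.4094
  PC2: 47/127 = 0.3701
  PC3: 28/127 = 0.2205

Step 3 — cumulative fraction after k components = (λ_1 + ... + λ_k) / Σ λ:
  k = 1: 52/127 = 0.4094
  k = 2: (52 + 47)/127 = 99/127 = 0.7795
  k = 3: (52 + 47 + 28)/127 = 127/127 = 1

Summary (fraction, with percent):

explained: PC1 0.4094 (40.94%), PC2 0.3701 (37.01%), PC3 0.2205 (22.05%);  cumulative: 0.4094, 0.7795, 1


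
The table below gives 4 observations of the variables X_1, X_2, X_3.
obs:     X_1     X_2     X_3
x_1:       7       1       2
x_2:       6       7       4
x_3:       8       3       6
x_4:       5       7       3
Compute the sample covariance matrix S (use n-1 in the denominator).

Step 1 — column means:
  mean(X_1) = (7 + 6 + 8 + 5) / 4 = 26/4 = 6.5
  mean(X_2) = (1 + 7 + 3 + 7) / 4 = 18/4 = 4.5
  mean(X_3) = (2 + 4 + 6 + 3) / 4 = 15/4 = 3.75

Step 2 — sample covariance S[i,j] = (1/(n-1)) · Σ_k (x_{k,i} - mean_i) · (x_{k,j} - mean_j), with n-1 = 3.
  S[X_1,X_1] = ((0.5)·(0.5) + (-0.5)·(-0.5) + (1.5)·(1.5) + (-1.5)·(-1.5)) / 3 = 5/3 = 1.6667
  S[X_1,X_2] = ((0.5)·(-3.5) + (-0.5)·(2.5) + (1.5)·(-1.5) + (-1.5)·(2.5)) / 3 = -9/3 = -3
  S[X_1,X_3] = ((0.5)·(-1.75) + (-0.5)·(0.25) + (1.5)·(2.25) + (-1.5)·(-0.75)) / 3 = 3.5/3 = 1.1667
  S[X_2,X_2] = ((-3.5)·(-3.5) + (2.5)·(2.5) + (-1.5)·(-1.5) + (2.5)·(2.5)) / 3 = 27/3 = 9
  S[X_2,X_3] = ((-3.5)·(-1.75) + (2.5)·(0.25) + (-1.5)·(2.25) + (2.5)·(-0.75)) / 3 = 1.5/3 = 0.5
  S[X_3,X_3] = ((-1.75)·(-1.75) + (0.25)·(0.25) + (2.25)·(2.25) + (-0.75)·(-0.75)) / 3 = 8.75/3 = 2.9167

S is symmetric (S[j,i] = S[i,j]). Assembling:

S = [[1.6667, -3, 1.1667],
 [-3, 9, 0.5],
 [1.1667, 0.5, 2.9167]]


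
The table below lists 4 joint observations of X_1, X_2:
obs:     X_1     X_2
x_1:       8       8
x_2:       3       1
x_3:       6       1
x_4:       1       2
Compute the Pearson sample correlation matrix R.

Step 1 — column means:
  mean(X_1) = (8 + 3 + 6 + 1) / 4 = 18/4 = 4.5
  mean(X_2) = (8 + 1 + 1 + 2) / 4 = 12/4 = 3

Step 2 — sample variances and covariances s[i,j] = (1/(n-1)) · Σ_k (x_{k,i} - mean_i) · (x_{k,j} - mean_j), with n-1 = 3:
  s[X_1,X_1] = ((3.5)·(3.5) + (-1.5)·(-1.5) + (1.5)·(1.5) + (-3.5)·(-3.5)) / 3 = 29/3 = 9.6667
  s[X_1,X_2] = ((3.5)·(5) + (-1.5)·(-2) + (1.5)·(-2) + (-3.5)·(-1)) / 3 = 21/3 = 7
  s[X_2,X_2] = ((5)·(5) + (-2)·(-2) + (-2)·(-2) + (-1)·(-1)) / 3 = 34/3 = 11.3333
  Sample standard deviations s_i = √(s[i,i]):
  s(X_1) = √(9.6667) = 3.1091
  s(X_2) = √(11.3333) = 3.3665

Step 3 — r_{ij} = s_{ij} / (s_i · s_j):
  r[X_1,X_1] = 1 (diagonal).
  r[X_1,X_2] = 7 / (3.1091 · 3.3665) = 7 / 10.4669 = 0.6688
  r[X_2,X_2] = 1 (diagonal).

R is symmetric with unit diagonal. Assembling:

R = [[1, 0.6688],
 [0.6688, 1]]


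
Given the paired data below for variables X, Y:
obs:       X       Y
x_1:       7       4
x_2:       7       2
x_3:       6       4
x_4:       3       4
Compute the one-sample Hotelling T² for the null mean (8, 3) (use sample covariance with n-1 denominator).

Step 1 — sample mean vector:
  mean(X) = (7 + 7 + 6 + 3) / 4 = 23/4 = 5.75
  mean(Y) = (4 + 2 + 4 + 4) / 4 = 14/4 = 3.5
  x̄ = (5.75, 3.5),  deviation x̄ - mu_0 = (5.75, 3.5) - (8, 3) = (-2.25, 0.5).

Step 2 — sample covariance matrix, S[i,j] = (1/(n-1)) · Σ_k (x_{k,i} - mean_i) · (x_{k,j} - mean_j), divisor n-1 = 3:
  S[X,X] = ((1.25)·(1.25) + (1.25)·(1.25) + (0.25)·(0.25) + (-2.75)·(-2.75)) / 3 = 10.75/3 = 3.5833
  S[X,Y] = ((1.25)·(0.5) + (1.25)·(-1.5) + (0.25)·(0.5) + (-2.75)·(0.5)) / 3 = -2.5/3 = -0.8333
  S[Y,Y] = ((0.5)·(0.5) + (-1.5)·(-1.5) + (0.5)·(0.5) + (0.5)·(0.5)) / 3 = 3/3 = 1
  S = [[3.5833, -0.8333],
 [-0.8333, 1]].

Step 3 — invert S. det(S) = 3.5833·1 - (-0.8333)² = 2.8889.
  S^{-1} = (1/det) · [[d, -b], [-b, a]] = [[0.3462, 0.2885],
 [0.2885, 1.2404]].

Step 4 — quadratic form (x̄ - mu_0)^T · S^{-1} · (x̄ - mu_0):
  S^{-1} · (x̄ - mu_0) = (-0.6346, -0.0288),
  (x̄ - mu_0)^T · [...] = (-2.25)·(-0.6346) + (0.5)·(-0.0288) = 1.4135.

Step 5 — scale by n: T² = 4 · 1.4135 = 5.6538.

T² ≈ 5.6538


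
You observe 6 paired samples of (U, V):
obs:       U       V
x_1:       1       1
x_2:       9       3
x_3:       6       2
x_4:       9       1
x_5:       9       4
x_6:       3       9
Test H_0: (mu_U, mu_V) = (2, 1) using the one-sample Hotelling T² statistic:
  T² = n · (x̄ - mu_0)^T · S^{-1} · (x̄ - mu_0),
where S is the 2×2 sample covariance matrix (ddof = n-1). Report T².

Step 1 — sample mean vector:
  mean(U) = (1 + 9 + 6 + 9 + 9 + 3) / 6 = 37/6 = 6.1667
  mean(V) = (1 + 3 + 2 + 1 + 4 + 9) / 6 = 20/6 = 3.3333
  x̄ = (6.1667, 3.3333),  deviation x̄ - mu_0 = (6.1667, 3.3333) - (2, 1) = (4.1667, 2.3333).

Step 2 — sample covariance matrix, S[i,j] = (1/(n-1)) · Σ_k (x_{k,i} - mean_i) · (x_{k,j} - mean_j), divisor n-1 = 5:
  S[U,U] = ((-5.1667)·(-5.1667) + (2.8333)·(2.8333) + (-0.1667)·(-0.1667) + (2.8333)·(2.8333) + (2.8333)·(2.8333) + (-3.1667)·(-3.1667)) / 5 = 60.8333/5 = 12.1667
  S[U,V] = ((-5.1667)·(-2.3333) + (2.8333)·(-0.3333) + (-0.1667)·(-1.3333) + (2.8333)·(-2.3333) + (2.8333)·(0.6667) + (-3.1667)·(5.6667)) / 5 = -11.3333/5 = -2.2667
  S[V,V] = ((-2.3333)·(-2.3333) + (-0.3333)·(-0.3333) + (-1.3333)·(-1.3333) + (-2.3333)·(-2.3333) + (0.6667)·(0.6667) + (5.6667)·(5.6667)) / 5 = 45.3333/5 = 9.0667
  S = [[12.1667, -2.2667],
 [-2.2667, 9.0667]].

Step 3 — invert S. det(S) = 12.1667·9.0667 - (-2.2667)² = 105.1733.
  S^{-1} = (1/det) · [[d, -b], [-b, a]] = [[0.0862, 0.0216],
 [0.0216, 0.1157]].

Step 4 — quadratic form (x̄ - mu_0)^T · S^{-1} · (x̄ - mu_0):
  S^{-1} · (x̄ - mu_0) = (0.4095, 0.3597),
  (x̄ - mu_0)^T · [...] = (4.1667)·(0.4095) + (2.3333)·(0.3597) = 2.5455.

Step 5 — scale by n: T² = 6 · 2.5455 = 15.2732.

T² ≈ 15.2732


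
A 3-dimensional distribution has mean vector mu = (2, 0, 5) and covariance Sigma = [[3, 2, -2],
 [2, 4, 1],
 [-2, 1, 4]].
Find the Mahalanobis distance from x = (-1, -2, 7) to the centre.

Step 1 — centre the observation: (x - mu) = (-3, -2, 2).

Step 2 — invert Sigma (cofactor / det for 3×3, or solve directly):
  Sigma^{-1} = [[3, -2, 2],
 [-2, 1.6, -1.4],
 [2, -1.4, 1.6]].

Step 3 — form the quadratic (x - mu)^T · Sigma^{-1} · (x - mu):
  Sigma^{-1} · (x - mu) = (-1, 0, 0).
  (x - mu)^T · [Sigma^{-1} · (x - mu)] = (-3)·(-1) + (-2)·(0) + (2)·(0) = 3.

Step 4 — take square root: d = √(3) ≈ 1.7321.

d(x, mu) = √(3) ≈ 1.7321


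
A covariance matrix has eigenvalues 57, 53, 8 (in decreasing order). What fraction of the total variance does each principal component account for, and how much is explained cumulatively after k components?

Step 1 — total variance = trace(Sigma) = Σ λ_i = 57 + 53 + 8 = 118.

Step 2 — fraction explained by component i = λ_i / Σ λ:
  PC1: 57/118 = 0.4831
  PC2: 53/118 = 0.4492
  PC3: 8/118 = 0.0678

Step 3 — cumulative fraction after k components = (λ_1 + ... + λ_k) / Σ λ:
  k = 1: 57/118 = 0.4831
  k = 2: (57 + 53)/118 = 110/118 = 0.9322
  k = 3: (57 + 53 + 8)/118 = 118/118 = 1

Summary (fraction, with percent):

explained: PC1 0.4831 (48.31%), PC2 0.4492 (44.92%), PC3 0.0678 (6.78%);  cumulative: 0.4831, 0.9322, 1


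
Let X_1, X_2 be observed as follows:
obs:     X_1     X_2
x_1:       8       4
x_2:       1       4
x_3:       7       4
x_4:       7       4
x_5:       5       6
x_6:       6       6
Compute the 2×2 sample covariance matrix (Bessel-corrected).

Step 1 — column means:
  mean(X_1) = (8 + 1 + 7 + 7 + 5 + 6) / 6 = 34/6 = 5.6667
  mean(X_2) = (4 + 4 + 4 + 4 + 6 + 6) / 6 = 28/6 = 4.6667

Step 2 — sample covariance S[i,j] = (1/(n-1)) · Σ_k (x_{k,i} - mean_i) · (x_{k,j} - mean_j), with n-1 = 5.
  S[X_1,X_1] = ((2.3333)·(2.3333) + (-4.6667)·(-4.6667) + (1.3333)·(1.3333) + (1.3333)·(1.3333) + (-0.6667)·(-0.6667) + (0.3333)·(0.3333)) / 5 = 31.3333/5 = 6.2667
  S[X_1,X_2] = ((2.3333)·(-0.6667) + (-4.6667)·(-0.6667) + (1.3333)·(-0.6667) + (1.3333)·(-0.6667) + (-0.6667)·(1.3333) + (0.3333)·(1.3333)) / 5 = -0.6667/5 = -0.1333
  S[X_2,X_2] = ((-0.6667)·(-0.6667) + (-0.6667)·(-0.6667) + (-0.6667)·(-0.6667) + (-0.6667)·(-0.6667) + (1.3333)·(1.3333) + (1.3333)·(1.3333)) / 5 = 5.3333/5 = 1.0667

S is symmetric (S[j,i] = S[i,j]). Assembling:

S = [[6.2667, -0.1333],
 [-0.1333, 1.0667]]


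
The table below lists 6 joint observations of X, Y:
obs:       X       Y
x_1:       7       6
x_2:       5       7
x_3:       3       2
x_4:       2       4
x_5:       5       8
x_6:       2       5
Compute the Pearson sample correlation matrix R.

Step 1 — column means:
  mean(X) = (7 + 5 + 3 + 2 + 5 + 2) / 6 = 24/6 = 4
  mean(Y) = (6 + 7 + 2 + 4 + 8 + 5) / 6 = 32/6 = 5.3333

Step 2 — sample variances and covariances s[i,j] = (1/(n-1)) · Σ_k (x_{k,i} - mean_i) · (x_{k,j} - mean_j), with n-1 = 5:
  s[X,X] = ((3)·(3) + (1)·(1) + (-1)·(-1) + (-2)·(-2) + (1)·(1) + (-2)·(-2)) / 5 = 20/5 = 4
  s[X,Y] = ((3)·(0.6667) + (1)·(1.6667) + (-1)·(-3.3333) + (-2)·(-1.3333) + (1)·(2.6667) + (-2)·(-0.3333)) / 5 = 13/5 = 2.6
  s[Y,Y] = ((0.6667)·(0.6667) + (1.6667)·(1.6667) + (-3.3333)·(-3.3333) + (-1.3333)·(-1.3333) + (2.6667)·(2.6667) + (-0.3333)·(-0.3333)) / 5 = 23.3333/5 = 4.6667
  Sample standard deviations s_i = √(s[i,i]):
  s(X) = √(4) = 2
  s(Y) = √(4.6667) = 2.1602

Step 3 — r_{ij} = s_{ij} / (s_i · s_j):
  r[X,X] = 1 (diagonal).
  r[X,Y] = 2.6 / (2 · 2.1602) = 2.6 / 4.3205 = 0.6018
  r[Y,Y] = 1 (diagonal).

R is symmetric with unit diagonal. Assembling:

R = [[1, 0.6018],
 [0.6018, 1]]


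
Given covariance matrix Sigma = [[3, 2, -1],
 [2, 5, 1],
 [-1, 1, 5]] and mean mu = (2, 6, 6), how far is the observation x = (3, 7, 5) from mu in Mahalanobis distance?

Step 1 — centre the observation: (x - mu) = (1, 1, -1).

Step 2 — invert Sigma (cofactor / det for 3×3, or solve directly):
  Sigma^{-1} = [[0.5581, -0.2558, 0.1628],
 [-0.2558, 0.3256, -0.1163],
 [0.1628, -0.1163, 0.2558]].

Step 3 — form the quadratic (x - mu)^T · Sigma^{-1} · (x - mu):
  Sigma^{-1} · (x - mu) = (0.1395, 0.186, -0.2093).
  (x - mu)^T · [Sigma^{-1} · (x - mu)] = (1)·(0.1395) + (1)·(0.186) + (-1)·(-0.2093) = 0.5349.

Step 4 — take square root: d = √(0.5349) ≈ 0.7314.

d(x, mu) = √(0.5349) ≈ 0.7314


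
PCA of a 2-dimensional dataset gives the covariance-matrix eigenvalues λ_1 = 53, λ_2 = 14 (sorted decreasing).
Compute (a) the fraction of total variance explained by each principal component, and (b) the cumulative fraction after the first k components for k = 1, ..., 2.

Step 1 — total variance = trace(Sigma) = Σ λ_i = 53 + 14 = 67.

Step 2 — fraction explained by component i = λ_i / Σ λ:
  PC1: 53/67 = 0.791
  PC2: 14/67 = 0.209

Step 3 — cumulative fraction after k components = (λ_1 + ... + λ_k) / Σ λ:
  k = 1: 53/67 = 0.791
  k = 2: (53 + 14)/67 = 67/67 = 1

Summary (fraction, with percent):

explained: PC1 0.791 (79.1%), PC2 0.209 (20.9%);  cumulative: 0.791, 1


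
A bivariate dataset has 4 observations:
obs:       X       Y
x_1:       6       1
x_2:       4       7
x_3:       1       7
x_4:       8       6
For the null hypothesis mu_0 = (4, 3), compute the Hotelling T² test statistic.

Step 1 — sample mean vector:
  mean(X) = (6 + 4 + 1 + 8) / 4 = 19/4 = 4.75
  mean(Y) = (1 + 7 + 7 + 6) / 4 = 21/4 = 5.25
  x̄ = (4.75, 5.25),  deviation x̄ - mu_0 = (4.75, 5.25) - (4, 3) = (0.75, 2.25).

Step 2 — sample covariance matrix, S[i,j] = (1/(n-1)) · Σ_k (x_{k,i} - mean_i) · (x_{k,j} - mean_j), divisor n-1 = 3:
  S[X,X] = ((1.25)·(1.25) + (-0.75)·(-0.75) + (-3.75)·(-3.75) + (3.25)·(3.25)) / 3 = 26.75/3 = 8.9167
  S[X,Y] = ((1.25)·(-4.25) + (-0.75)·(1.75) + (-3.75)·(1.75) + (3.25)·(0.75)) / 3 = -10.75/3 = -3.5833
  S[Y,Y] = ((-4.25)·(-4.25) + (1.75)·(1.75) + (1.75)·(1.75) + (0.75)·(0.75)) / 3 = 24.75/3 = 8.25
  S = [[8.9167, -3.5833],
 [-3.5833, 8.25]].

Step 3 — invert S. det(S) = 8.9167·8.25 - (-3.5833)² = 60.7222.
  S^{-1} = (1/det) · [[d, -b], [-b, a]] = [[0.1359, 0.059],
 [0.059, 0.1468]].

Step 4 — quadratic form (x̄ - mu_0)^T · S^{-1} · (x̄ - mu_0):
  S^{-1} · (x̄ - mu_0) = (0.2347, 0.3747),
  (x̄ - mu_0)^T · [...] = (0.75)·(0.2347) + (2.25)·(0.3747) = 1.019.

Step 5 — scale by n: T² = 4 · 1.019 = 4.0759.

T² ≈ 4.0759


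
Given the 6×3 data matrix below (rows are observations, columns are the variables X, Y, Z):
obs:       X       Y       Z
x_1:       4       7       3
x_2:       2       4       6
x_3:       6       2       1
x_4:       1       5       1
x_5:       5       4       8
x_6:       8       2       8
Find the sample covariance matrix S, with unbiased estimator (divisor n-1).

Step 1 — column means:
  mean(X) = (4 + 2 + 6 + 1 + 5 + 8) / 6 = 26/6 = 4.3333
  mean(Y) = (7 + 4 + 2 + 5 + 4 + 2) / 6 = 24/6 = 4
  mean(Z) = (3 + 6 + 1 + 1 + 8 + 8) / 6 = 27/6 = 4.5

Step 2 — sample covariance S[i,j] = (1/(n-1)) · Σ_k (x_{k,i} - mean_i) · (x_{k,j} - mean_j), with n-1 = 5.
  S[X,X] = ((-0.3333)·(-0.3333) + (-2.3333)·(-2.3333) + (1.6667)·(1.6667) + (-3.3333)·(-3.3333) + (0.6667)·(0.6667) + (3.6667)·(3.6667)) / 5 = 33.3333/5 = 6.6667
  S[X,Y] = ((-0.3333)·(3) + (-2.3333)·(0) + (1.6667)·(-2) + (-3.3333)·(1) + (0.6667)·(0) + (3.6667)·(-2)) / 5 = -15/5 = -3
  S[X,Z] = ((-0.3333)·(-1.5) + (-2.3333)·(1.5) + (1.6667)·(-3.5) + (-3.3333)·(-3.5) + (0.6667)·(3.5) + (3.6667)·(3.5)) / 5 = 18/5 = 3.6
  S[Y,Y] = ((3)·(3) + (0)·(0) + (-2)·(-2) + (1)·(1) + (0)·(0) + (-2)·(-2)) / 5 = 18/5 = 3.6
  S[Y,Z] = ((3)·(-1.5) + (0)·(1.5) + (-2)·(-3.5) + (1)·(-3.5) + (0)·(3.5) + (-2)·(3.5)) / 5 = -8/5 = -1.6
  S[Z,Z] = ((-1.5)·(-1.5) + (1.5)·(1.5) + (-3.5)·(-3.5) + (-3.5)·(-3.5) + (3.5)·(3.5) + (3.5)·(3.5)) / 5 = 53.5/5 = 10.7

S is symmetric (S[j,i] = S[i,j]). Assembling:

S = [[6.6667, -3, 3.6],
 [-3, 3.6, -1.6],
 [3.6, -1.6, 10.7]]


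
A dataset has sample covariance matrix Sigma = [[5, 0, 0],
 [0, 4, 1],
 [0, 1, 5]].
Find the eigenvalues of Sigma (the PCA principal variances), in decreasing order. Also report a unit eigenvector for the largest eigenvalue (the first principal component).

Step 1 — characteristic polynomial p(λ) = det(λI - Sigma) = λ³ - tr·λ² + c_1·λ - det, where tr = trace, c_1 = sum of the principal 2×2 minors, det = det(Sigma):
  tr = 5 + 4 + 5 = 14,
  c_1 = (5·4 - (0)²) + (5·5 - (0)²) + (4·5 - (1)²) = 20 + 25 + 19 = 64,
  det = 5·(4·5 - (1)²) - (0)·((0)·5 - (1)·(0)) + (0)·((0)·(1) - 4·(0)) = 5·(19) - (0)·(0) + (0)·(0) = 95.
  So p(λ) = λ³ - 14λ² + 64λ - 95.
Step 2 — look for an integer root (rational root theorem: any rational root is an integer divisor of 95). Testing λ = 5:
  p(5) = 125 - 350 + 320 - 95 = 0  ✓
  Dividing out (λ - 5): p(λ) = (λ - 5)(λ² - 9λ + 19).
Step 3 — remaining eigenvalues from the quadratic λ² - 9λ + 19 = 0:
  Δ = 9² - 4·19 = 81 - 76 = 5,  λ = (9 ± √5)/2 = (9 ± 2.2361)/2 ≈ 5.618 or 3.382.
  Sorted: λ_1 = 5.618,  λ_2 = 5,  λ_3 = 3.382  (check: sum = 14 = tr ✓).

Step 4 — unit eigenvector for λ_1 ≈ 5.618: v spans the null space of (Sigma - λ_1 I), whose rows are
  r_1 = (-0.618, 0, 0),  r_2 = (0, -1.618, 1),  r_3 = (0, 1, -0.618).
  v is orthogonal to every row, so take v ∝ r_1 × r_2 = ((0)·(1) - (0)·(-1.618), (0)·(0) - (-0.618)·(1), (-0.618)·(-1.618) - (0)·(0)) ≈ (0, 0.618, 1).
  Let u = (0, 0.618, 1).
  ||u|| = √((0)² + (0.618)² + (1)²) = √(1.382) ≈ 1.1756,  v_1 = u/||u|| ≈ (0, 0.5257, 0.8507) (||v_1|| = 1).

λ_1 = 5.618,  λ_2 = 5,  λ_3 = 3.382;  v_1 ≈ (0, 0.5257, 0.8507)
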